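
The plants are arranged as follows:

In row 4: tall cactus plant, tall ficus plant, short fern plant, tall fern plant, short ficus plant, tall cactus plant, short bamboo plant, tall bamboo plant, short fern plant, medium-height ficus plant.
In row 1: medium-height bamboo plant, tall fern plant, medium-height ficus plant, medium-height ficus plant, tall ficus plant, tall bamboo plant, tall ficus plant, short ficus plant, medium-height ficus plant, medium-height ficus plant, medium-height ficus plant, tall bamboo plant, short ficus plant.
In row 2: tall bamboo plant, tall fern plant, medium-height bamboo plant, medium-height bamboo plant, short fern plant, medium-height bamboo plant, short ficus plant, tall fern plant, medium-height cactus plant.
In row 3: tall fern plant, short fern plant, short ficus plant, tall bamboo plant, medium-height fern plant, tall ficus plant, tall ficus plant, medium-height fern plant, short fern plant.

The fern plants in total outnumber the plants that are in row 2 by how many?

fern plants: 12.
plants in row 2: 9.
12 − 9 = 3.

3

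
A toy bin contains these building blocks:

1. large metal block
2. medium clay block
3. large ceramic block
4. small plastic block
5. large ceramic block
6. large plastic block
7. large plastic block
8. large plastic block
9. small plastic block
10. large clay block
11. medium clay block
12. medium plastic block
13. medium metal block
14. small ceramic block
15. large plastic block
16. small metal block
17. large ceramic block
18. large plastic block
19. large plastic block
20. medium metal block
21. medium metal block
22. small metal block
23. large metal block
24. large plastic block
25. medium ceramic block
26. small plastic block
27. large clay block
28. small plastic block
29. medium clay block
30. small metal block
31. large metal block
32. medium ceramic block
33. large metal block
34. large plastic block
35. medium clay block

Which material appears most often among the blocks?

Counts by material: plastic 13, metal 10, clay 6, ceramic 6.
The maximum is 13, held uniquely by plastic.

plastic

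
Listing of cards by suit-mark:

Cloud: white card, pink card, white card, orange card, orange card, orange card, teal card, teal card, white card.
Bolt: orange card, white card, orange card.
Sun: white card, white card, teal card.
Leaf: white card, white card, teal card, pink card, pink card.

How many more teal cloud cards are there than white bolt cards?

1

teal cloud cards: 2.
white bolt cards: 1.
2 − 1 = 1.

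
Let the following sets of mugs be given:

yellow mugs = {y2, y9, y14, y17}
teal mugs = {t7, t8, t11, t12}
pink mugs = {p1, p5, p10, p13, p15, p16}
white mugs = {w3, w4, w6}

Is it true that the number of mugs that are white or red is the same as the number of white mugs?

mugs that are white or red: 3.
white mugs: 3.
The claim requires 3 = 3, which holds.

True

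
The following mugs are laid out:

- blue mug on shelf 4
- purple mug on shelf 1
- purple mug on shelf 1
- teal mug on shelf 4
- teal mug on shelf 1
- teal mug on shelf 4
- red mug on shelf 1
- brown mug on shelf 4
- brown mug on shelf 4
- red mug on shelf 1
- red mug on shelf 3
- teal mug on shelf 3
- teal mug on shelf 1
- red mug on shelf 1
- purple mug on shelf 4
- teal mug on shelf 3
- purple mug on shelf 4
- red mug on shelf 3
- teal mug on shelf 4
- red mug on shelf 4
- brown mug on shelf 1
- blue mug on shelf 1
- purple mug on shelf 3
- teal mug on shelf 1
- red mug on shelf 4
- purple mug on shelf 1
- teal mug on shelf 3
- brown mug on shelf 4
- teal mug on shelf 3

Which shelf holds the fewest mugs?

Counts by shelf: shelf 4→11, shelf 1→11, shelf 3→7.
The minimum is 7, held uniquely by shelf 3.

shelf 3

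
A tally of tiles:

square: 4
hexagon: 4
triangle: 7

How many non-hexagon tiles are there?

11

Total tiles: 15; with the excluded value: 4; remaining 15 − 4 = 11.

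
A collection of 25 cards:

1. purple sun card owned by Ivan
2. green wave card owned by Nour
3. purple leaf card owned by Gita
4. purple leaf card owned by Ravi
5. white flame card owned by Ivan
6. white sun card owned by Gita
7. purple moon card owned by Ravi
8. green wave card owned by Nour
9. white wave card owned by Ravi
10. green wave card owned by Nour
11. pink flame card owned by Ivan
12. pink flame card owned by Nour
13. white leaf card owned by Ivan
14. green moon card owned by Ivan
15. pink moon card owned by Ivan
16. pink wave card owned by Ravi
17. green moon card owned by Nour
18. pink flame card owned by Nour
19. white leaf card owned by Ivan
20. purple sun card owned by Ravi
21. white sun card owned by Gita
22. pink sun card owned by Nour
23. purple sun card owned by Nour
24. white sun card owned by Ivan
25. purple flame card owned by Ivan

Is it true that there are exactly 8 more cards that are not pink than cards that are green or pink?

cards that are not pink: 19.
cards that are green or pink: 11.
The claim requires 19 − 11 (= 8) to equal 8, which holds.

True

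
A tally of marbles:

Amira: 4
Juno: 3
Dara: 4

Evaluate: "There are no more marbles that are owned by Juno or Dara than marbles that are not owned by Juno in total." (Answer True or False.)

True

Count of marbles owned by Juno or Dara: 7.
Count of marbles that are not owned by Juno: 8.
The claim requires 7 ≤ 8, which holds.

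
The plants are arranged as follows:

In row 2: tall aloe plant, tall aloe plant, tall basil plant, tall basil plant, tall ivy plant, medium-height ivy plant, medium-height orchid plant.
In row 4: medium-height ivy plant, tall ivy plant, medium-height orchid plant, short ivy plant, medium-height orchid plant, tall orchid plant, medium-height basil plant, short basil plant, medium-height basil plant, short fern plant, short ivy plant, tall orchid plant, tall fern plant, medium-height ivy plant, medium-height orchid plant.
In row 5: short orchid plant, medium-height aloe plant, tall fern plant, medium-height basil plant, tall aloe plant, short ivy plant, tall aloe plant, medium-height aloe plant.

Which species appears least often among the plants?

Counts by species: ivy 8, orchid 7, aloe 6, basil 6, fern 3.
The minimum is 3, held uniquely by fern.

fern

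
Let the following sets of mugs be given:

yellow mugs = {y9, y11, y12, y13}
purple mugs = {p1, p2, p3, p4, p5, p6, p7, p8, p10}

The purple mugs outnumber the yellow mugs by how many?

5

purple mugs: 9.
yellow mugs: 4.
9 − 4 = 5.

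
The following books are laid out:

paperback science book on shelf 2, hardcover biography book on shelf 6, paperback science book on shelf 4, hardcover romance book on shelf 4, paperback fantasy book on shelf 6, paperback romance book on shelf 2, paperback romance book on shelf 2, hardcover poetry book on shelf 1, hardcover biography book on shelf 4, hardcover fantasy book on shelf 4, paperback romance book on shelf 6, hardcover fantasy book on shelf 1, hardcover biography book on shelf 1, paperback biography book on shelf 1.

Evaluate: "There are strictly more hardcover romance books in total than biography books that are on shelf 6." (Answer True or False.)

|hardcover romance books| = 1.
|biography books on shelf 6| = 1.
The claim requires 1 > 1, which does not hold.

False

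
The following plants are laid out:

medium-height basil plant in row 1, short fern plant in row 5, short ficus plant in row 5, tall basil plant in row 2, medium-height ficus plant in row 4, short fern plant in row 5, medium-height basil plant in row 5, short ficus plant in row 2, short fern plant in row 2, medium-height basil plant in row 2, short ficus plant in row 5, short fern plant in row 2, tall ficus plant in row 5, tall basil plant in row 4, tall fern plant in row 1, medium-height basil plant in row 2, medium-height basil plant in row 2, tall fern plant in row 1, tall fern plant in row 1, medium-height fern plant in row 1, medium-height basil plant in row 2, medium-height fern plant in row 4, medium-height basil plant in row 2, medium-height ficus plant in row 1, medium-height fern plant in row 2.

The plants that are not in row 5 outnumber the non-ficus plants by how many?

0

plants that are not in row 5: 19.
non-ficus plants: 19.
19 − 19 = 0.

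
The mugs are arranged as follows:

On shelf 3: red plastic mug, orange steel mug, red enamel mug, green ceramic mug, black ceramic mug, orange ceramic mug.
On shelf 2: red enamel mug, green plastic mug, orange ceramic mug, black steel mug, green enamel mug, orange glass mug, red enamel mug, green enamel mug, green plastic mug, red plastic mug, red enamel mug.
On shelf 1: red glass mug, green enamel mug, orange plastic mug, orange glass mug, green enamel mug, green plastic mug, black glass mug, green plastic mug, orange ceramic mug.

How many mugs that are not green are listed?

17

Total mugs: 26; with the excluded value: 9; remaining 26 − 9 = 17.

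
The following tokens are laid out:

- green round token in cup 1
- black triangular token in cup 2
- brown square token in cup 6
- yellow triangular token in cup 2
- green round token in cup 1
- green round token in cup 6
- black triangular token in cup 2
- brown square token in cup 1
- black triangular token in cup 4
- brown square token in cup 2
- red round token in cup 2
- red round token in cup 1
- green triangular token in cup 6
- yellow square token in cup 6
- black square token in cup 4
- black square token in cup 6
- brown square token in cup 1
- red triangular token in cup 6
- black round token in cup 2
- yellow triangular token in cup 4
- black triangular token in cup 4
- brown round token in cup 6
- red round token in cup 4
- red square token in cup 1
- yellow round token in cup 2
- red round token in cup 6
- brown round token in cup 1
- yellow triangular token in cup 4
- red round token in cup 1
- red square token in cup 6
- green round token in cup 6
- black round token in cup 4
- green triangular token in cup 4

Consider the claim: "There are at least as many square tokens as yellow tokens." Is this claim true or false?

True

There are 9 square tokens.
There are 5 yellow tokens.
The claim requires 9 ≥ 5, which holds.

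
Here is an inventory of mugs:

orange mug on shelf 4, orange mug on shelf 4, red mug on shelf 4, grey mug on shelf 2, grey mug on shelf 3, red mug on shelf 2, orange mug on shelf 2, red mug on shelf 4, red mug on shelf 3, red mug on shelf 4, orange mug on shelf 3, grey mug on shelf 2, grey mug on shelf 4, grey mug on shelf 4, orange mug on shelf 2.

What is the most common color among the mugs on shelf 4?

Counts by color (restricted to mugs on shelf 4): red 3, grey 2, orange 2.
The maximum is 3, held uniquely by red.

red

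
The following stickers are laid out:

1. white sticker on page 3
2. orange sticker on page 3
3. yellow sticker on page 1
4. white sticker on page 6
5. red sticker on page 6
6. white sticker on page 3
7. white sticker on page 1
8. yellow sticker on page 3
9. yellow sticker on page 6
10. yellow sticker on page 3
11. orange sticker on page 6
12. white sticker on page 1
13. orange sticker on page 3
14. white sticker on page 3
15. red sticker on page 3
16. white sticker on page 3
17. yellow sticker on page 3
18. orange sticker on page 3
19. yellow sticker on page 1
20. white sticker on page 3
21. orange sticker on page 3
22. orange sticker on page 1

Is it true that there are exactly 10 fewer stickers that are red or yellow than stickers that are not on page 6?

|stickers that are red or yellow| = 8.
|stickers that are not on page 6| = 18.
The claim requires 18 − 8 (= 10) to equal 10, which holds.

True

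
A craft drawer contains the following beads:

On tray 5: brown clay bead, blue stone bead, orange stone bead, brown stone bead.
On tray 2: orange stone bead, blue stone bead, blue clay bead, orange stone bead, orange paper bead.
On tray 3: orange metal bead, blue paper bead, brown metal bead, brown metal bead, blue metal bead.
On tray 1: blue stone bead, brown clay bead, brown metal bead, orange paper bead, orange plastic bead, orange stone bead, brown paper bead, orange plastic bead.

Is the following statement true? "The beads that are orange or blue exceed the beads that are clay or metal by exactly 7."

True

There are 15 beads that are orange or blue.
There are 8 beads that are clay or metal.
The claim requires 15 − 8 (= 7) to equal 7, which holds.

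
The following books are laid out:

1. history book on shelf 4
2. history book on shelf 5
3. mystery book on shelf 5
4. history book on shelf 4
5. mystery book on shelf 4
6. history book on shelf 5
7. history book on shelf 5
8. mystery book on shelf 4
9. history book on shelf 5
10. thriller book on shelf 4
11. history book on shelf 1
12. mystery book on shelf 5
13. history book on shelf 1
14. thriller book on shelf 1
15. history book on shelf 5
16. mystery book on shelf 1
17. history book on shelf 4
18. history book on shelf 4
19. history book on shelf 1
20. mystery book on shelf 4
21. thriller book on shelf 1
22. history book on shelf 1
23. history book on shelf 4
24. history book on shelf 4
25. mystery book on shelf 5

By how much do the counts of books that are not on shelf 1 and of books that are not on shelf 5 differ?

books that are not on shelf 1: 18. books that are not on shelf 5: 17.
|18 − 17| = 18 − 17 = 1.

1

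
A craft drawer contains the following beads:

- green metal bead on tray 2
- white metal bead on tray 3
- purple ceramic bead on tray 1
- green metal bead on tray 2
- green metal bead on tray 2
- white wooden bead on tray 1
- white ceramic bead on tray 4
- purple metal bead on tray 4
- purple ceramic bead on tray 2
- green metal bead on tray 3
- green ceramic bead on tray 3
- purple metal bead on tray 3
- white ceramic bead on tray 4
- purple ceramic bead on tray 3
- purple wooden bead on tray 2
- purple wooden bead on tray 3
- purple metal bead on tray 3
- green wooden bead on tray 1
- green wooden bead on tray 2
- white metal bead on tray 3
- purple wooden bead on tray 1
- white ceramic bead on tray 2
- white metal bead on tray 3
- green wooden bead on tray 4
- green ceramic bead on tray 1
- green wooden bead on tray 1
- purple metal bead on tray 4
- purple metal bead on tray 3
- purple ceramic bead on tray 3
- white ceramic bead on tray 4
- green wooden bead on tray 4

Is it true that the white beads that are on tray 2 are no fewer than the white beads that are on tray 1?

|white beads on tray 2| = 1.
|white beads on tray 1| = 1.
The claim requires 1 ≥ 1, which holds.

True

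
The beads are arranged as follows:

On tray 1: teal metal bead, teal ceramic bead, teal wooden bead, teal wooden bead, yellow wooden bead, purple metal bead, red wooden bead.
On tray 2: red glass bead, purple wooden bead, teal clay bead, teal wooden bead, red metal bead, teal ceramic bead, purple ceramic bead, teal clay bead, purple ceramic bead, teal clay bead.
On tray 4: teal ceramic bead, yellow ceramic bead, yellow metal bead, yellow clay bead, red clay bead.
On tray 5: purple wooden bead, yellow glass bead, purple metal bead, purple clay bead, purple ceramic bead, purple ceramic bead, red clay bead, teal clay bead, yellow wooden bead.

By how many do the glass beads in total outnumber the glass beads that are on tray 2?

1

glass beads: 2.
glass beads on tray 2: 1.
2 − 1 = 1.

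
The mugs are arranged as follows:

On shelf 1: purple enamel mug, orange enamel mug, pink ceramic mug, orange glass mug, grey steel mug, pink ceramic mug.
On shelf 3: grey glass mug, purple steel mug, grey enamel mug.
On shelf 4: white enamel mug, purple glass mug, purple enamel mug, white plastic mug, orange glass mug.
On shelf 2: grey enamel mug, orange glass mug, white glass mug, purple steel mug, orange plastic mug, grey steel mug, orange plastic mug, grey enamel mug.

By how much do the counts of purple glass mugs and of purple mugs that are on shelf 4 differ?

purple glass mugs: 1. purple mugs on shelf 4: 2.
|1 − 2| = 2 − 1 = 1.

1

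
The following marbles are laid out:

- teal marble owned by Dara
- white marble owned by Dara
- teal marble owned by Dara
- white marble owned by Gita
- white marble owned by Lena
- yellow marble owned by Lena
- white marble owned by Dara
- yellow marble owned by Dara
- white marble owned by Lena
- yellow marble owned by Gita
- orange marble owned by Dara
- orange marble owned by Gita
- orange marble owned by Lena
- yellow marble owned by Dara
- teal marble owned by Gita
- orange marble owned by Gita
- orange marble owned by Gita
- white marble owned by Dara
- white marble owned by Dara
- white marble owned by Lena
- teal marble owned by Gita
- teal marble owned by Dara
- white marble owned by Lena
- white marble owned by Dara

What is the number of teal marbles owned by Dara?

3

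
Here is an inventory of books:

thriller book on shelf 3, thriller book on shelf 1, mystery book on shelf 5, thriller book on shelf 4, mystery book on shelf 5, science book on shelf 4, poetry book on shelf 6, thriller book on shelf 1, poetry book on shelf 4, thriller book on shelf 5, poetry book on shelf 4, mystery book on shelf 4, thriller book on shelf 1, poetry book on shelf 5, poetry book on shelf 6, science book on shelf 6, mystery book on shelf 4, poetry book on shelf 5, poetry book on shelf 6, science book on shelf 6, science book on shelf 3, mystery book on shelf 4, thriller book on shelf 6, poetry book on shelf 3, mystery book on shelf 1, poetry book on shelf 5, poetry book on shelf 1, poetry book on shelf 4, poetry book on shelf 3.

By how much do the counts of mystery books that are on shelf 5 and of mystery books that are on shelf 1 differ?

1

mystery books on shelf 5: 2. mystery books on shelf 1: 1.
|2 − 1| = 2 − 1 = 1.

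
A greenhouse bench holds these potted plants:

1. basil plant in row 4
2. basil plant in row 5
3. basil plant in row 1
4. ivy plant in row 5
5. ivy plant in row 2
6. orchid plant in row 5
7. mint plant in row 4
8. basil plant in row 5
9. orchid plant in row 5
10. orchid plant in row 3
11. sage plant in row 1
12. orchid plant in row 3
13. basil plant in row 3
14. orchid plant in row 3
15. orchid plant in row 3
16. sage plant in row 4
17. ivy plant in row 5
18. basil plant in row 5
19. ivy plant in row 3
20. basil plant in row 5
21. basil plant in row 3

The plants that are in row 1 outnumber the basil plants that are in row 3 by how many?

plants in row 1: 2.
basil plants in row 3: 2.
2 − 2 = 0.

0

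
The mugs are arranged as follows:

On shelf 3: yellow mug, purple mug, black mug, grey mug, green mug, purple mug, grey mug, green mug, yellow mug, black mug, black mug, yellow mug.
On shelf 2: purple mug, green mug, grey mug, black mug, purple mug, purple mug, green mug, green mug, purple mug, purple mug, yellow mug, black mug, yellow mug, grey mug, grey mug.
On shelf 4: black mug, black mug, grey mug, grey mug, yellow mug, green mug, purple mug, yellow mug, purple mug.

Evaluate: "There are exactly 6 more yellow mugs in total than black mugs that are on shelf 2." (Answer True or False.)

|yellow mugs| = 7.
|black mugs on shelf 2| = 2.
The claim requires 7 − 2 (= 5) to equal 6, which does not hold.

False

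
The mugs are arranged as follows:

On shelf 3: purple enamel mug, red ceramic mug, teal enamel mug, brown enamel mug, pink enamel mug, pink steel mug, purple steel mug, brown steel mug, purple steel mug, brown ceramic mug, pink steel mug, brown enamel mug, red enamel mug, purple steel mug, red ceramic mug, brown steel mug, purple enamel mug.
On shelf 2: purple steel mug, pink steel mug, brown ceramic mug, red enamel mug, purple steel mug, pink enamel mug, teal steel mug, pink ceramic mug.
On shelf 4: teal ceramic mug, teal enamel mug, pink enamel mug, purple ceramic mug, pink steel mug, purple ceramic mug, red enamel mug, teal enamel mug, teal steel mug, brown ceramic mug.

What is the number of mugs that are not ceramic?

Total mugs: 35; with the excluded value: 9; remaining 35 − 9 = 26.

26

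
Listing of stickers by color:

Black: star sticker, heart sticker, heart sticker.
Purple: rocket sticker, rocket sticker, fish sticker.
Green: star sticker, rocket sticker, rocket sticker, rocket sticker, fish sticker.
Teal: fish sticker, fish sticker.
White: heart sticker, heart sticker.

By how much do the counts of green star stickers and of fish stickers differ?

3

green star stickers: 1. fish stickers: 4.
|1 − 4| = 4 − 1 = 3.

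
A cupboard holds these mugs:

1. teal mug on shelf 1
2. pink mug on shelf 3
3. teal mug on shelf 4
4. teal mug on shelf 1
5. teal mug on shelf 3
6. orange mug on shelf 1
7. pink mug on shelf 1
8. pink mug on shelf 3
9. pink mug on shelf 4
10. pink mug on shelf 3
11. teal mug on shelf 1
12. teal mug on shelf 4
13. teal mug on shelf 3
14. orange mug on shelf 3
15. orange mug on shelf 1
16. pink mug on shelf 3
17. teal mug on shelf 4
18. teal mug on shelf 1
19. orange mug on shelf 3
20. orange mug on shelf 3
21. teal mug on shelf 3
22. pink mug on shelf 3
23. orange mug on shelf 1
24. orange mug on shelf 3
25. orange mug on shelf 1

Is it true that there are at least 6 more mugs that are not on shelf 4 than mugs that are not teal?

|mugs that are not on shelf 4| = 21.
|mugs that are not teal| = 15.
The claim requires 21 − 15 = 6 ≥ 6, which holds.

True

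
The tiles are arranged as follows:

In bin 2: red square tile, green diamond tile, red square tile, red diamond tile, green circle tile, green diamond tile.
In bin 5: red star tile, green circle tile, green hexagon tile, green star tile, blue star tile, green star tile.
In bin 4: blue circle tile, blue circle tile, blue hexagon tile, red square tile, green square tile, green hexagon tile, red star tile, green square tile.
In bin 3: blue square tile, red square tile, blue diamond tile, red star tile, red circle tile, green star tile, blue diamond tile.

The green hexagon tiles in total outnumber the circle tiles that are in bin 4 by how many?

0

green hexagon tiles: 2.
circle tiles in bin 4: 2.
2 − 2 = 0.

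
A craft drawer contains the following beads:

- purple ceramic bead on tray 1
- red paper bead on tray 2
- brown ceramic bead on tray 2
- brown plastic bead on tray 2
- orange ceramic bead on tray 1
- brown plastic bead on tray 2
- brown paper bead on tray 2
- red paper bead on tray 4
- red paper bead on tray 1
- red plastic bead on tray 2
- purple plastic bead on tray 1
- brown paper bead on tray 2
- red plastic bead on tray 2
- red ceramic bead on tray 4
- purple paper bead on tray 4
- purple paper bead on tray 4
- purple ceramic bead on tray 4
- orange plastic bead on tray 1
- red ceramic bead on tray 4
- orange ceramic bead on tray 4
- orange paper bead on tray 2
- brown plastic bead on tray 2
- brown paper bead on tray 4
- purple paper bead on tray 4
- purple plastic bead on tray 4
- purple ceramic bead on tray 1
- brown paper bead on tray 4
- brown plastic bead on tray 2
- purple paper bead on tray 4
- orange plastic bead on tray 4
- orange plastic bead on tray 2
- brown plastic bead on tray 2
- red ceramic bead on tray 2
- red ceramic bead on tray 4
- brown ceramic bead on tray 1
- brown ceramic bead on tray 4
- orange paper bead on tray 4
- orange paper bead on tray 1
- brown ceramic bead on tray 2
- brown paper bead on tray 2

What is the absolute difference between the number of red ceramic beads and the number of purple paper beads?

0

red ceramic beads: 4. purple paper beads: 4.
|4 − 4| = 4 − 4 = 0.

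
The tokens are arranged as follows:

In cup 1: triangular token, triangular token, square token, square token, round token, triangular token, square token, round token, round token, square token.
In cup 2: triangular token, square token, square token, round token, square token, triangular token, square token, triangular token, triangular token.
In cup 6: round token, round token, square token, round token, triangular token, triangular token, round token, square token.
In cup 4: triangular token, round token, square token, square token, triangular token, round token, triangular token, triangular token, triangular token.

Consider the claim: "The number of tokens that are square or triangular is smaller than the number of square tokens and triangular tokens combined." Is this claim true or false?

False

tokens that are square or triangular: 26.
square tokens: 12; triangular tokens: 14; combined: 12 + 14 = 26.
The claim requires 26 < 26, which does not hold.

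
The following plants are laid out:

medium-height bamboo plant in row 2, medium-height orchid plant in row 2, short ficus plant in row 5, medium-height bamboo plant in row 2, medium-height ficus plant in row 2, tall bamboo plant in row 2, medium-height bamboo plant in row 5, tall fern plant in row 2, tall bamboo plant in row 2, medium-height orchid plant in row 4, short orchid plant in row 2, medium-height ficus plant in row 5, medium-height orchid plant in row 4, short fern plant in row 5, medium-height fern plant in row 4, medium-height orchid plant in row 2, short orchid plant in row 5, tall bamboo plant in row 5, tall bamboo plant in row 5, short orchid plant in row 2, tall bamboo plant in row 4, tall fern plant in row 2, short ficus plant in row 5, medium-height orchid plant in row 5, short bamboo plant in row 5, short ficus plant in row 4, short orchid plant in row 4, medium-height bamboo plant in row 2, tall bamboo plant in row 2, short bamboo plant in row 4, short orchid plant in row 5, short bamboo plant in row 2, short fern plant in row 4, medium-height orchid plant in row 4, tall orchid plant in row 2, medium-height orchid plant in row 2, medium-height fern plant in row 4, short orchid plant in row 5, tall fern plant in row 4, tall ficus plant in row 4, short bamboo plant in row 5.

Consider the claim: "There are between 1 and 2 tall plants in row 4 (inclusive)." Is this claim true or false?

tall plants in row 4: 3.
The claim requires 1 ≤ 3 ≤ 2, which does not hold.

False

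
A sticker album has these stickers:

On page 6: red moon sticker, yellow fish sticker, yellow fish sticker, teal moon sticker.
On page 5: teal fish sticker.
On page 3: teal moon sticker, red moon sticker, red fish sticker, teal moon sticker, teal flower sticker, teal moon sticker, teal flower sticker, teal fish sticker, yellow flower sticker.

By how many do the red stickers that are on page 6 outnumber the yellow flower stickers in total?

0

red stickers on page 6: 1.
yellow flower stickers: 1.
1 − 1 = 0.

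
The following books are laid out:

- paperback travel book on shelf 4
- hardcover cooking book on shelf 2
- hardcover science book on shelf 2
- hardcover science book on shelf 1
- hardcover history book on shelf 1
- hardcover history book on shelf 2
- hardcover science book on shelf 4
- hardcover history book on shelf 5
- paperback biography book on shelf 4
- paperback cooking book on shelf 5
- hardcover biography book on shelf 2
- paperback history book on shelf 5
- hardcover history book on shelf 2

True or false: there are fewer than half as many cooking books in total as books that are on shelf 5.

False

|cooking books| = 2.
|books on shelf 5| = 3.
The claim requires 2 × 2 = 4 < 3, which does not hold.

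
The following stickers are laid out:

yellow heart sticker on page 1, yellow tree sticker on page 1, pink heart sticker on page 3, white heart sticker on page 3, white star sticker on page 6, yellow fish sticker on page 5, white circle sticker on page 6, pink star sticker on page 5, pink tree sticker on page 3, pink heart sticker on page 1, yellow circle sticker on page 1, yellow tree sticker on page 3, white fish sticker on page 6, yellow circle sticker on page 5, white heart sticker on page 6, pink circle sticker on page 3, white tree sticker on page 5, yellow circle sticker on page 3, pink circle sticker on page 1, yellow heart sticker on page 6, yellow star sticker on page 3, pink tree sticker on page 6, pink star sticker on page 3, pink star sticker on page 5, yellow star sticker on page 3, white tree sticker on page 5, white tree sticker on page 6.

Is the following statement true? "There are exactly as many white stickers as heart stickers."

False

|white stickers| = 8.
|heart stickers| = 6.
The claim requires 8 = 6, which does not hold.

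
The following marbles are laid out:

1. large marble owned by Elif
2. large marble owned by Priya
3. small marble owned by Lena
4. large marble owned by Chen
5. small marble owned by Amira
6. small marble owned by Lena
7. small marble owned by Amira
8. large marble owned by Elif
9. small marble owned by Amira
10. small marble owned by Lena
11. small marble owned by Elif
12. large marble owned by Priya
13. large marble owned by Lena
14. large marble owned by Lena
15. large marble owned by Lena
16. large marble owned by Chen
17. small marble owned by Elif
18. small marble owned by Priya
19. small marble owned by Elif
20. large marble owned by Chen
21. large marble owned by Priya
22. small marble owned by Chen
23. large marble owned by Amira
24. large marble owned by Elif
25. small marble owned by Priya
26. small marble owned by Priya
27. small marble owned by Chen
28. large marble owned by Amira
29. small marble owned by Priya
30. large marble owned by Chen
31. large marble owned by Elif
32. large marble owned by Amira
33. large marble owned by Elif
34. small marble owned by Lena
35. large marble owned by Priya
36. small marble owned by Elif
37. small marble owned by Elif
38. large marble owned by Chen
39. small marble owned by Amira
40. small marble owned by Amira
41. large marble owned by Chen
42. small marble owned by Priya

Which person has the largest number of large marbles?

Chen

Counts by owner (restricted to large marbles): Chen→6, Elif→5, Priya→4, Amira→3, Lena→3.
The maximum is 6, held uniquely by Chen.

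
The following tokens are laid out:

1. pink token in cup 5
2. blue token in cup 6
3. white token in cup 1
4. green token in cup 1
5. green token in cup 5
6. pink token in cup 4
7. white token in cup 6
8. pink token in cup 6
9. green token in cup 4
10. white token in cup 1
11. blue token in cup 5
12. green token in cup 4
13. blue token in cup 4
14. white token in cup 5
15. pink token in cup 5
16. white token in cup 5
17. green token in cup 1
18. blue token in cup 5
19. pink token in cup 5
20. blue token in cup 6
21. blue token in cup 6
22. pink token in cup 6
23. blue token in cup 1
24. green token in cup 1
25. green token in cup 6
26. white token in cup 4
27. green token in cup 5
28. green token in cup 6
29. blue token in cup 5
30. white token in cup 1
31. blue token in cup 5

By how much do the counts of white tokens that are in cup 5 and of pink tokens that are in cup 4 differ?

white tokens in cup 5: 2. pink tokens in cup 4: 1.
|2 − 1| = 2 − 1 = 1.

1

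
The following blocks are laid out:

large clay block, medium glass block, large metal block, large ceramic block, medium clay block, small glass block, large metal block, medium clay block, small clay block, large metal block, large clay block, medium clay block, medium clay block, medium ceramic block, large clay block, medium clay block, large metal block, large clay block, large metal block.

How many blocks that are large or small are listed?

large: 10; small: 2; together 10 + 2 = 12.

12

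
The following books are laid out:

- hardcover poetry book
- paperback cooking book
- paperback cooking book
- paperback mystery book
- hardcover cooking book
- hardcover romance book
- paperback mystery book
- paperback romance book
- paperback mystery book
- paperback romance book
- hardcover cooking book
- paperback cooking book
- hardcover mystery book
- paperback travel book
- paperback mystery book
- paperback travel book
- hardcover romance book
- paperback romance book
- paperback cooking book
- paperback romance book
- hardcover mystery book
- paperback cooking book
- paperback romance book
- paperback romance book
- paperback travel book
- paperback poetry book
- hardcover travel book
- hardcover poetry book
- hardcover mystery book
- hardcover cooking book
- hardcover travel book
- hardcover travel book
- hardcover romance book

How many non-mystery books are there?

26

Total books: 33; with the excluded value: 7; remaining 33 − 7 = 26.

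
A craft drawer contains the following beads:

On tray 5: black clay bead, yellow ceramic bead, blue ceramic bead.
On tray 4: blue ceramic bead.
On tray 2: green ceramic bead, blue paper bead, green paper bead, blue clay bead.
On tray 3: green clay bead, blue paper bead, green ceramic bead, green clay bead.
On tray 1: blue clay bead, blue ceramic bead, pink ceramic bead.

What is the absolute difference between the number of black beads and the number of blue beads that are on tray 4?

black beads: 1. blue beads on tray 4: 1.
|1 − 1| = 1 − 1 = 0.

0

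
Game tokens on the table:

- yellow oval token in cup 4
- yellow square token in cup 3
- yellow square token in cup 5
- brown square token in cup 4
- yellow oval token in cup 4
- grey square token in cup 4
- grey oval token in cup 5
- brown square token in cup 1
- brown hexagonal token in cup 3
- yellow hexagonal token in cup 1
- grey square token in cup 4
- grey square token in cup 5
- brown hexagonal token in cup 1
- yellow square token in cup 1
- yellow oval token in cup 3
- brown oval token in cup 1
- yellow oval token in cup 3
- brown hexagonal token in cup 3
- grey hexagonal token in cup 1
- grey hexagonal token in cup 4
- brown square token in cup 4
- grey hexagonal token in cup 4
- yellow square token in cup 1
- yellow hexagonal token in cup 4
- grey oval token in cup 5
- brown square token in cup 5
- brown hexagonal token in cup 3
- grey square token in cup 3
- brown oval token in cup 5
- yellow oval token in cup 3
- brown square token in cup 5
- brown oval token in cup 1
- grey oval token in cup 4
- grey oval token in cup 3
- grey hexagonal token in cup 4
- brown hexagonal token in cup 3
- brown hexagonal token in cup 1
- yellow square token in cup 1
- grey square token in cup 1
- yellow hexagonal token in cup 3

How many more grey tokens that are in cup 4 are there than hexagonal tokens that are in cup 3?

1

grey tokens in cup 4: 6.
hexagonal tokens in cup 3: 5.
6 − 5 = 1.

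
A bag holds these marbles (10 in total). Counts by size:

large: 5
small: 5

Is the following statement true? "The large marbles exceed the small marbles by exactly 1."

large marbles: 5.
small marbles: 5.
The claim requires 5 − 5 (= 0) to equal 1, which does not hold.

False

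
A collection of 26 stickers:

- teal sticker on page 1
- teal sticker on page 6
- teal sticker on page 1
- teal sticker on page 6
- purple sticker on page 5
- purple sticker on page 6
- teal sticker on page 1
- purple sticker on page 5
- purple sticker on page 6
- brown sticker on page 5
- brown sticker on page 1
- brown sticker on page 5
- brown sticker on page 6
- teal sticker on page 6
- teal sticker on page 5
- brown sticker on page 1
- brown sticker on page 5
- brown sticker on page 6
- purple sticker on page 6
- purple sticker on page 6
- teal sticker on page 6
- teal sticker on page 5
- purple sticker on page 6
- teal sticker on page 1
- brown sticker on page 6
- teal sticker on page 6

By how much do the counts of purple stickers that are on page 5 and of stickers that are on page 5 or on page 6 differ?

18

purple stickers on page 5: 2. stickers on page 5 or on page 6: 20.
|2 − 20| = 20 − 2 = 18.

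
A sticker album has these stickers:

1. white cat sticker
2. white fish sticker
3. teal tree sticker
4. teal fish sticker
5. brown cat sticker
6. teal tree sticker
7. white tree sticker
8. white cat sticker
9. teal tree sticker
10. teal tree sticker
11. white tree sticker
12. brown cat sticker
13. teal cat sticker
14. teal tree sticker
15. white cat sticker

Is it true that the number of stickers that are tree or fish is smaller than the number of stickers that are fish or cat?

False

There are 9 stickers that are tree or fish.
There are 8 stickers that are fish or cat.
The claim requires 9 < 8, which does not hold.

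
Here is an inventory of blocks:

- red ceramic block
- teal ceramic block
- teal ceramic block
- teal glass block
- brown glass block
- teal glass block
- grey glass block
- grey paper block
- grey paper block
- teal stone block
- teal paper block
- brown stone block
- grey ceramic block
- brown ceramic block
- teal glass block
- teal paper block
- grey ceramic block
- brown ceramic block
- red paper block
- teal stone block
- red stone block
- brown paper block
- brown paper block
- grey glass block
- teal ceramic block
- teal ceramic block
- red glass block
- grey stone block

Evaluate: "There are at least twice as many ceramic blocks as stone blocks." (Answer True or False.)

There are 9 ceramic blocks.
There are 5 stone blocks.
The claim requires 9 ≥ 2 × 5 = 10, which does not hold.

False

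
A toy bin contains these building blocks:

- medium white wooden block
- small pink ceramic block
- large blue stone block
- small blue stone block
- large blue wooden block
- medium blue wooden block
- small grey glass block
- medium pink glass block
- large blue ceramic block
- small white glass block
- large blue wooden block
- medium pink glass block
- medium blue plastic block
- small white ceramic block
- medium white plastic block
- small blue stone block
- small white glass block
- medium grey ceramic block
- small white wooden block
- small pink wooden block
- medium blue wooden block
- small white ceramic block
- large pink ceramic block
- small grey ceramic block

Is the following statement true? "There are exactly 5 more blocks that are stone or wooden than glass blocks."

|blocks that are stone or wooden| = 10.
|glass blocks| = 5.
The claim requires 10 − 5 (= 5) to equal 5, which holds.

True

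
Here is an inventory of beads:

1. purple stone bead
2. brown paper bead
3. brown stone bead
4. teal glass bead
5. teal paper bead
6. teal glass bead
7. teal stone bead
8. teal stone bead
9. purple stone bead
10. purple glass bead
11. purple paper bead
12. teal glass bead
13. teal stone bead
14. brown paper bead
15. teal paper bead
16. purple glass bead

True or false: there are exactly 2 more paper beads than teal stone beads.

True

paper beads: 5.
teal stone beads: 3.
The claim requires 5 − 3 (= 2) to equal 2, which holds.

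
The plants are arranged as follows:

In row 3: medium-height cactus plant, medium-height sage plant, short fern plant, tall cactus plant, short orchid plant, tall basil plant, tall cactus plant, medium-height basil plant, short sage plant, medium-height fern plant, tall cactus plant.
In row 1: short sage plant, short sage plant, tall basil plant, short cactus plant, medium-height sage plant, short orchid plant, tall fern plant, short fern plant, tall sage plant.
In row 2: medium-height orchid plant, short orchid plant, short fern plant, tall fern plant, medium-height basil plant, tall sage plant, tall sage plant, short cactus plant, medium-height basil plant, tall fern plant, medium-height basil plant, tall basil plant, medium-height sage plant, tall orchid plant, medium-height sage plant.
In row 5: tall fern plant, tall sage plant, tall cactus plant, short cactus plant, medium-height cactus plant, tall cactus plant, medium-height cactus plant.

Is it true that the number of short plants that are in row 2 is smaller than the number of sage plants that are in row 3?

|short plants in row 2| = 3.
|sage plants in row 3| = 2.
The claim requires 3 < 2, which does not hold.

False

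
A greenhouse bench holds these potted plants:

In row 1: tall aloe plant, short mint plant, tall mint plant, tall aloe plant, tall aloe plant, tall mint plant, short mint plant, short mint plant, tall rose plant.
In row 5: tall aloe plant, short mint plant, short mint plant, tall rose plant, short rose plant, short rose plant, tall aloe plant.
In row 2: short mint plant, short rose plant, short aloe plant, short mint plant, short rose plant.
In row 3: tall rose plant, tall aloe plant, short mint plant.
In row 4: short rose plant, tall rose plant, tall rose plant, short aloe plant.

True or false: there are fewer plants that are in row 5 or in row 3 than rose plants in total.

False

plants in row 5 or in row 3: 10.
rose plants: 10.
The claim requires 10 < 10, which does not hold.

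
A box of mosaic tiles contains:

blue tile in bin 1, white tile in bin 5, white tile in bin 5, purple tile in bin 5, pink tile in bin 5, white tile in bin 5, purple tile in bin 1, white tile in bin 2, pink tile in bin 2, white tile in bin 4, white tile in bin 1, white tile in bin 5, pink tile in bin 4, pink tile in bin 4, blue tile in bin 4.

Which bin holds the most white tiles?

bin 5

Counts by bin (restricted to white tiles): bin 5→4, bin 4→1, bin 1→1, bin 2→1.
The maximum is 4, held uniquely by bin 5.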